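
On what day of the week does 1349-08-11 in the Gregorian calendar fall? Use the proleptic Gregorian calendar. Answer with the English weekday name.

JDN 2213995 mod 7 = 0, and JDN 0 was a Monday, so this is a Monday.

Monday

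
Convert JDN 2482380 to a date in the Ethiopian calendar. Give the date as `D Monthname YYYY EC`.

26 Ginbot 2076 EC

The Gregorian equivalent of JDN 2482380 is 3 June 2084.
In the Ethiopian calendar that day is 26 Ginbot 2076 EC.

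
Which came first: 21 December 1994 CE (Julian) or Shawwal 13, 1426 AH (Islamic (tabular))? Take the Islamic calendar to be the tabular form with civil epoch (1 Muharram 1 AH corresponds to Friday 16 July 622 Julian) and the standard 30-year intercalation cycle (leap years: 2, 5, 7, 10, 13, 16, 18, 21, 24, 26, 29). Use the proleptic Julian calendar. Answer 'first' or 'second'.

First date → JDN 2449721; second date → JDN 2453690.
JDN 2449721 < JDN 2453690, so the first date is earlier.

first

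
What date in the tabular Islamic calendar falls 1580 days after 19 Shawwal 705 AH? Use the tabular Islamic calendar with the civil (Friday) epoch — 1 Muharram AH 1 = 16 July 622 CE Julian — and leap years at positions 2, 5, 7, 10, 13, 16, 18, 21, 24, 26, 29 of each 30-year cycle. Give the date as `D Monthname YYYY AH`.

4 Rabi' al-Thani 710 AH

Counting 1580 days forward from JDN 2198198 reaches JDN 2199778, which is 4 Rabi' al-Thani 710 AH.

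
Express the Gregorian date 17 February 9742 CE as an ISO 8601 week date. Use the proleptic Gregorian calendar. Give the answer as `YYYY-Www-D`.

The weekday is Saturday (ISO weekday 6).
That Saturday belongs to ISO week 7 of ISO year 9742.

9742-W07-6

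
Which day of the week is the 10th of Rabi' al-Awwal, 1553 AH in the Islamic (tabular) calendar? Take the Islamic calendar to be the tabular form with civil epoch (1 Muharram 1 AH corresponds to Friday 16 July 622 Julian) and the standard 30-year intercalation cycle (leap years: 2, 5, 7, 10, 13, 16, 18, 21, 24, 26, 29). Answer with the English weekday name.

Thursday

In the Gregorian calendar this is 8 July 2128 (JDN 2498485).
2498485 ≡ 3 (mod 7); counting from Monday = 0 gives Thursday.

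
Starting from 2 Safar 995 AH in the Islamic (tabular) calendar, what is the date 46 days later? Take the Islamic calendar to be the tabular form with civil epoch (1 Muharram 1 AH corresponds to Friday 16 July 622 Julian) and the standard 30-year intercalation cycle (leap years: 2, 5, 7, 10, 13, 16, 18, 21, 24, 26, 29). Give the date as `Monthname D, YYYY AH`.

Rabi' al-Awwal 19, 995 AH

The starting date is JDN 2300711; 2300711 + 46 = 2300757.
JDN 2300757 corresponds to Rabi' al-Awwal 19, 995 AH.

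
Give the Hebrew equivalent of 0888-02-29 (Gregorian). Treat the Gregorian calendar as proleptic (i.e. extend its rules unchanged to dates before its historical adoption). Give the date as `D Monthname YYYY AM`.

9 Adar 4648 AM

Julian Day Number of the source date = 2045455.
Converting JDN 2045455 to the Hebrew calendar gives 9 Adar 4648 AM.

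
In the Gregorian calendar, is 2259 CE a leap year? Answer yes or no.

no

2259 is not divisible by 4, so it is a common year.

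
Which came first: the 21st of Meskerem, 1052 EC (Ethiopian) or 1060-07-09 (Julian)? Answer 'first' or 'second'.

first

The two dates have Julian Day Numbers 2108119 and 2108413 respectively.
Since 2108119 < 2108413, the first date comes first.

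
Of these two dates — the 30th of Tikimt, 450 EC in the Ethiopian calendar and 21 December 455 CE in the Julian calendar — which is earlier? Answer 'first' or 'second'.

second

The two dates have Julian Day Numbers 1888277 and 1887601 respectively.
Since 1887601 < 1888277, the second date comes first.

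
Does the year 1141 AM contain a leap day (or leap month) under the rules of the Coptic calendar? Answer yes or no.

1141 mod 4 = 1; in the Coptic calendar a year is leap when year mod 4 = 3, so it is a common year.

no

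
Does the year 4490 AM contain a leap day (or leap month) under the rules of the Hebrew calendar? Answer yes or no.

yes

Hebrew year 4490 is year 6 of its 19-year Metonic cycle; leap years are at positions 3, 6, 8, 11, 14, 17, 19, so it is a leap year (13 months).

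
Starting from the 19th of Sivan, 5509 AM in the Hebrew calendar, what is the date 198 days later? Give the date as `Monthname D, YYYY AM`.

JDN of the 19th of Sivan, 5509 AM = 2360025.
2360025 + 198 = 2360223.
JDN 2360223 in the Hebrew calendar is Tevet 11, 5510 AM.

Tevet 11, 5510 AM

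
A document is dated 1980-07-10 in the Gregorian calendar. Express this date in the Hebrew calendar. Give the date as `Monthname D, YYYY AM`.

Tammuz 26, 5740 AM

Both dates share Julian Day Number 2444431; in the Hebrew calendar that is 26 Tammuz 5740 AM.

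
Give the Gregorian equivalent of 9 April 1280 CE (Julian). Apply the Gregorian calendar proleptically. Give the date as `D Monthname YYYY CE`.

16 April 1280 CE

For dates in this range the Gregorian date is 7 days ahead of the Julian.
9 April 1280 Julian + 7 days → 16 April 1280 Gregorian.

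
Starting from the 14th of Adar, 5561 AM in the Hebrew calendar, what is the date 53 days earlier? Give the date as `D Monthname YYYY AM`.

20 Tevet 5561 AM

Counting 53 days back from JDN 2378919 reaches JDN 2378866, which is 20 Tevet 5561 AM.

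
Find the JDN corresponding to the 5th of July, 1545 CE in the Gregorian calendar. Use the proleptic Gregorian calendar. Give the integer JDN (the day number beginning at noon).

JDN 2451545 is 1 January 2000 CE (Gregorian); the target day is −166000 days from there, so JDN = 2285545.

2285545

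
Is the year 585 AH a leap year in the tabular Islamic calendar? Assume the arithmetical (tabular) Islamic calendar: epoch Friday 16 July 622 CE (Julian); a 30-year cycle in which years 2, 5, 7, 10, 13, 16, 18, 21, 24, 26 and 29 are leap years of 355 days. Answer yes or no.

Year 585 AH is year 15 of its 30-year cycle; leap positions are 2, 5, 7, 10, 13, 16, 18, 21, 24, 26, 29, so it is a common year (354 days).

no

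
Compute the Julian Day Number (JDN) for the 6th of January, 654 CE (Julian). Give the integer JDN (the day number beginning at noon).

Equivalently 9 January 654 (proleptic Gregorian).
JDN 2451545 is 1 January 2000 CE (Gregorian); the target day is −491608 days from there, so JDN = 1959937.

1959937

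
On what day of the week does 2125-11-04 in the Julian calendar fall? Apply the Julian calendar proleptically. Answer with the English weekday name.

Sunday

This is JDN 2497522 (18 November 2125 Gregorian).
2497522 ≡ 6 (mod 7); counting from Monday = 0 gives Sunday.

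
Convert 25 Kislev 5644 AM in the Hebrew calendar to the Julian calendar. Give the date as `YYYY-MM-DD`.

1883-12-12

The source date corresponds to 24 December 1883 in the Gregorian calendar (JDN 2409169).
That day falls on 12 December 1883 CE in the Julian calendar.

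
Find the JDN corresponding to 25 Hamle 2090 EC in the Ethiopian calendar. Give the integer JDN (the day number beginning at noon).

2487552

Equivalently 1 August 2098 (Gregorian).
JDN 2400001 is 17 November 1858 CE (Gregorian), MJD 0; the target day is +87551 days from there, so JDN = 2487552.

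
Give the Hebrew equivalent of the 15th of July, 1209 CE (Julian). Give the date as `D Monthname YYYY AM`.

Julian Day Number of the source date = 2162841.
Converting JDN 2162841 to the Hebrew calendar gives 12 Av 4969 AM.

12 Av 4969 AM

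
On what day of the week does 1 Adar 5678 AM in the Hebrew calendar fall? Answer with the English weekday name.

Wednesday

In the Gregorian calendar this is 13 February 1918 (JDN 2421638).
2421638 ≡ 2 (mod 7); counting from Monday = 0 gives Wednesday.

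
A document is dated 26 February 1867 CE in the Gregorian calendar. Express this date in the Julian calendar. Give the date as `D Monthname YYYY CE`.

14 February 1867 CE

For dates in this range the Gregorian date is 12 days ahead of the Julian.
26 February 1867 Gregorian − 12 days → 14 February 1867 Julian.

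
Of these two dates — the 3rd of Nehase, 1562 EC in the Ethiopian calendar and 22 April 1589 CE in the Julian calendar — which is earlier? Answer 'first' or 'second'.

Converting both to JDN: 2294708 vs 2301552; the smaller is the first.

first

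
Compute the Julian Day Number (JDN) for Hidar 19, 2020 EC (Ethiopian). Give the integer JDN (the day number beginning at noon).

2461739

Equivalently 29 November 2027 (Gregorian).
JDN 2299161 is 15 October 1582 CE (Gregorian); the target day is +162578 days from there, so JDN = 2461739.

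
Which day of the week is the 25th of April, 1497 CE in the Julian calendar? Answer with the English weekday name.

Tuesday

In the proleptic Gregorian calendar this is 4 May 1497 (JDN 2267952).
2267952 ≡ 1 (mod 7); counting from Monday = 0 gives Tuesday.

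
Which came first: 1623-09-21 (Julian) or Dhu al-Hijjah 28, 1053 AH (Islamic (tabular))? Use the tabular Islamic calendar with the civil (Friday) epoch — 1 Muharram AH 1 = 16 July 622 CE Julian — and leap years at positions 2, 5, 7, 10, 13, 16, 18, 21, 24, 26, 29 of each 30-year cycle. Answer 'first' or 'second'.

first

The two dates have Julian Day Numbers 2314122 and 2321586 respectively.
Since 2314122 < 2321586, the first date comes first.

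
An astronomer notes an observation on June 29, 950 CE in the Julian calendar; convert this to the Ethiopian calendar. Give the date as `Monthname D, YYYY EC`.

Hamle 5, 942 EC

Julian Day Number of the source date = 2068225.
Converting JDN 2068225 to the Ethiopian calendar gives 5 Hamle 942 EC.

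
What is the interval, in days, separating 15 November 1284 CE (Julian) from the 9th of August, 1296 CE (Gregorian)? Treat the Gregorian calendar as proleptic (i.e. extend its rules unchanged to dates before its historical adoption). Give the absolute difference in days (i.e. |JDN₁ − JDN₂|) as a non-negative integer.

4278

First date → JDN 2190358; second date → JDN 2194636.
The interval is |2190358 − 2194636| = 4278 days.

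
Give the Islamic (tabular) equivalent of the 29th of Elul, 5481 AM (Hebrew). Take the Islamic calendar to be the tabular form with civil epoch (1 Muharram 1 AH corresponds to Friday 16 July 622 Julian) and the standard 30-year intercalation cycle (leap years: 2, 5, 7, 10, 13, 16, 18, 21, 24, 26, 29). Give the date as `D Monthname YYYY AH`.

29 Dhu al-Qa'dah 1133 AH

The source date corresponds to 21 September 1721 in the Gregorian calendar (JDN 2349906).
That day falls on 29 Dhu al-Qa'dah 1133 AH in the tabular Islamic calendar.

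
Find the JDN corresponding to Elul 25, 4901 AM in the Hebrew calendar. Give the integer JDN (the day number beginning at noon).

Equivalently 6 September 1141 (proleptic Gregorian).
JDN 2451545 is 1 January 2000 CE (Gregorian); the target day is −313495 days from there, so JDN = 2138050.

2138050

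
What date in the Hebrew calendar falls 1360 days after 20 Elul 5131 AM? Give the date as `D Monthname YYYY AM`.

The starting date is JDN 2222059; 2222059 + 1360 = 2223419.
JDN 2223419 corresponds to 22 Sivan 5135 AM.

22 Sivan 5135 AM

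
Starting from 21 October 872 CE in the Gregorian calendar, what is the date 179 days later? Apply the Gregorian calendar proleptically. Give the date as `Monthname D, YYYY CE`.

The starting date is JDN 2039846; 2039846 + 179 = 2040025.
JDN 2040025 corresponds to April 18, 873 CE.

April 18, 873 CE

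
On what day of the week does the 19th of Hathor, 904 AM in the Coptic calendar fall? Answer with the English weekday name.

Monday

This is JDN 2154929 (23 November 1187 Gregorian).
Since JDN mod 7 = 0 (0 = Monday), the day is Monday.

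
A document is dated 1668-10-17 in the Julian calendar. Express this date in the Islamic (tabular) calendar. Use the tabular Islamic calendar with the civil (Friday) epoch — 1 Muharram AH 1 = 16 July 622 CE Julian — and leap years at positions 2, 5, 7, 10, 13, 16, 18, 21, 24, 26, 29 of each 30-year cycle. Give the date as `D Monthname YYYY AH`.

21 Jumada al-Awwal 1079 AH

Julian Day Number of the source date = 2330585.
Converting JDN 2330585 to the tabular Islamic calendar gives 21 Jumada al-Awwal 1079 AH.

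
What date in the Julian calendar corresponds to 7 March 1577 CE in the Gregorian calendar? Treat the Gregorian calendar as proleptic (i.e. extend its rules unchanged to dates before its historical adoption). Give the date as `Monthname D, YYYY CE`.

February 25, 1577 CE

The Julian–Gregorian offset here is 10 days (Julian trailing).
7 March 1577 Gregorian − 10 days → 25 February 1577 Julian.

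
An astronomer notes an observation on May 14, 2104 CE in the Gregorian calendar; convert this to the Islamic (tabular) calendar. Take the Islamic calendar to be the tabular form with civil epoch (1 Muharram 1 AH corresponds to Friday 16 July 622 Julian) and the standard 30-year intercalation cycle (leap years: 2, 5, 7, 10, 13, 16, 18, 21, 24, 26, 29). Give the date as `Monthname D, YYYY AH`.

Rabi' al-Thani 18, 1528 AH

Both dates share Julian Day Number 2489664; in the tabular Islamic calendar that is 18 Rabi' al-Thani 1528 AH.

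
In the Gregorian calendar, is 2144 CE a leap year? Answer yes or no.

2144 is divisible by 4 and not by 100, so it is a leap year.

yes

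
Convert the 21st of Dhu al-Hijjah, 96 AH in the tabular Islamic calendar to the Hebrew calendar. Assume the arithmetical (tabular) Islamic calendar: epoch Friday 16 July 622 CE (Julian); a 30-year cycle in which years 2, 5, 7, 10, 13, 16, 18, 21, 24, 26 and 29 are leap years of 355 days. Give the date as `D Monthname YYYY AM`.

23 Elul 4475 AM

Julian Day Number of the source date = 1982450.
Converting JDN 1982450 to the Hebrew calendar gives 23 Elul 4475 AM.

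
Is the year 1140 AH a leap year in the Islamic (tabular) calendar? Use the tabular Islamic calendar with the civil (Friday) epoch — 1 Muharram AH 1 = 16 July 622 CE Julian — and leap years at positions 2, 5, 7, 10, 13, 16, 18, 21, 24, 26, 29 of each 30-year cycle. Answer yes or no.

Year 1140 AH is year 30 of its 30-year cycle; leap positions are 2, 5, 7, 10, 13, 16, 18, 21, 24, 26, 29, so it is a common year (354 days).

no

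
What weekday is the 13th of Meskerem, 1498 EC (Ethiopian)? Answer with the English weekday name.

Wednesday

This is JDN 2271012 (20 September 1505 Gregorian).
Since JDN mod 7 = 2 (0 = Monday), the day is Wednesday.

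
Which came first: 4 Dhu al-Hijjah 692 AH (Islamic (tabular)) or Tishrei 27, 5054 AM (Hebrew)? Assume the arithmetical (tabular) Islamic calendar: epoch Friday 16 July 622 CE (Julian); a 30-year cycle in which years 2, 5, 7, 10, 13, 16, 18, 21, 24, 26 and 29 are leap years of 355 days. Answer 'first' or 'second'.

First date → JDN 2193635; second date → JDN 2193598.
JDN 2193598 < JDN 2193635, so the second date is earlier.

second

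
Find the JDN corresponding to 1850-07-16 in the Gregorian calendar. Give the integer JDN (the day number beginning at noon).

JDN 2451545 is 1 January 2000 CE (Gregorian); the target day is −54590 days from there, so JDN = 2396955.

2396955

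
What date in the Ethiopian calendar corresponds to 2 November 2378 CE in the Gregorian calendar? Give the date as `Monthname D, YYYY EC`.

Tikimt 20, 2371 EC

Julian Day Number of the source date = 2589912.
Converting JDN 2589912 to the Ethiopian calendar gives 20 Tikimt 2371 EC.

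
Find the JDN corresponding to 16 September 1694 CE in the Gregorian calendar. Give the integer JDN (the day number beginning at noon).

2340040

JDN 2400001 is 17 November 1858 CE (Gregorian), MJD 0; the target day is −59961 days from there, so JDN = 2340040.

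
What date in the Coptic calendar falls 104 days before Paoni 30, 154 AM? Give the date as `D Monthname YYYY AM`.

16 Paremhat 154 AM

The starting date is JDN 1881212; 1881212 − 104 = 1881108.
JDN 1881108 corresponds to 16 Paremhat 154 AM.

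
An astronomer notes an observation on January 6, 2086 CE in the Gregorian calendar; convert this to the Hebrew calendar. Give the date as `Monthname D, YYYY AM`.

Tevet 20, 5846 AM

Both dates share Julian Day Number 2482962; in the Hebrew calendar that is 20 Tevet 5846 AM.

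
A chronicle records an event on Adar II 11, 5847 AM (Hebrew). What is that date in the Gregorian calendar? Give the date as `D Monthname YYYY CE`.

Both dates share Julian Day Number 2483395; in the Gregorian calendar that is 15 March 2087 CE.

15 March 2087 CE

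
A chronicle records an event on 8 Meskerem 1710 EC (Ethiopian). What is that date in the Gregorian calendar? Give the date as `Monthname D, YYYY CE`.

September 16, 1717 CE

Both dates share Julian Day Number 2348440; in the Gregorian calendar that is 16 September 1717 CE.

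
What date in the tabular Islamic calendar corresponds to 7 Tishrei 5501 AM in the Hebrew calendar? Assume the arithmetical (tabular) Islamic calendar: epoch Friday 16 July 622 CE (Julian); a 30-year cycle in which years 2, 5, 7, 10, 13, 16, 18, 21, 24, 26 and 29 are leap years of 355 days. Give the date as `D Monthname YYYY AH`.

The source date corresponds to 28 September 1740 in the Gregorian calendar (JDN 2356853).
That day falls on 7 Rajab 1153 AH in the tabular Islamic calendar.

7 Rajab 1153 AH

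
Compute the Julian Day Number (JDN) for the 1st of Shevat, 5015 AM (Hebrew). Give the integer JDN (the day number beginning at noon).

2179457

In the proleptic Gregorian calendar the same day is 18 January 1255.
JDN 2451545 is 1 January 2000 CE (Gregorian); the target day is −272088 days from there, so JDN = 2179457.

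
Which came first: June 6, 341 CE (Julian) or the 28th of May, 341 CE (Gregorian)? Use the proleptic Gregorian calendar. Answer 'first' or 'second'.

second

Converting both to JDN: 1845765 vs 1845755; the smaller is the second.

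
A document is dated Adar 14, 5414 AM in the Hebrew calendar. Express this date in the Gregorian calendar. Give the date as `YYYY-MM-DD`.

Julian Day Number of the source date = 2325233.
Converting JDN 2325233 to the Gregorian calendar gives 3 March 1654 CE.

1654-03-03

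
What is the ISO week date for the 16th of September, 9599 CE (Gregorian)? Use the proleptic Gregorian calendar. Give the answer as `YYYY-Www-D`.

The weekday is Thursday (ISO weekday 4).
That Thursday belongs to ISO week 37 of ISO year 9599.

9599-W37-4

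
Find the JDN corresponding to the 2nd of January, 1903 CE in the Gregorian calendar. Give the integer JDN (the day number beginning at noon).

JDN 2299161 is 15 October 1582 CE (Gregorian); the target day is +116956 days from there, so JDN = 2416117.

2416117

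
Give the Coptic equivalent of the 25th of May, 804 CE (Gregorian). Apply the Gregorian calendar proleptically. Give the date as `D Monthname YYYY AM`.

Julian Day Number of the source date = 2014860.
Converting JDN 2014860 to the Coptic calendar gives 26 Pashons 520 AM.

26 Pashons 520 AM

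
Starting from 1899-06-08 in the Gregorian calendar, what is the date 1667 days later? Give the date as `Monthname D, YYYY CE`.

January 1, 1904 CE

Counting 1667 days forward from JDN 2414814 reaches JDN 2416481, which is January 1, 1904 CE.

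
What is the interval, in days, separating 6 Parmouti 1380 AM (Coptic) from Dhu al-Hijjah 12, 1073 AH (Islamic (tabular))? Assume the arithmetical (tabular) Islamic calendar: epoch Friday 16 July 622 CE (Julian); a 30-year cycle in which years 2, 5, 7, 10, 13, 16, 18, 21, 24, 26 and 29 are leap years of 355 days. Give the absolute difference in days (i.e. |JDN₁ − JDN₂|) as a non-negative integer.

JDN of the first date = 2328925.
JDN of the second date = 2328657.
|2328657 − 2328925| = 268.

268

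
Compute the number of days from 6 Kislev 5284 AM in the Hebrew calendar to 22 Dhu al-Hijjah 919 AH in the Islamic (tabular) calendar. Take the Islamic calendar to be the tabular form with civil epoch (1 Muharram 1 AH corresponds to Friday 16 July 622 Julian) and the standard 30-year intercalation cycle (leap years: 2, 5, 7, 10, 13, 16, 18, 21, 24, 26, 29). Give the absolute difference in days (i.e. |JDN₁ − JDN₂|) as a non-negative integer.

3555

First date → JDN 2277650; second date → JDN 2274095.
The interval is |2277650 − 2274095| = 3555 days.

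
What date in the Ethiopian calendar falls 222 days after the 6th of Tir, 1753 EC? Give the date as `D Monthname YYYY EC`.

18 Nehase 1753 EC

Counting 222 days forward from JDN 2364264 reaches JDN 2364486, which is 18 Nehase 1753 EC.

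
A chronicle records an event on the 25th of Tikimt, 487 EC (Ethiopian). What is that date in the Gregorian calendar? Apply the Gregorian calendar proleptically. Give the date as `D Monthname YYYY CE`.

Both dates share Julian Day Number 1901786; in the Gregorian calendar that is 23 October 494 CE.

23 October 494 CE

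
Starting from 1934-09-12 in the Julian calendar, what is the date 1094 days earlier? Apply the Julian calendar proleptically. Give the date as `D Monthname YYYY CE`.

JDN of 1934-09-12 = 2427706.
2427706 − 1094 = 2426612.
JDN 2426612 in the Julian calendar is 14 September 1931 CE.

14 September 1931 CE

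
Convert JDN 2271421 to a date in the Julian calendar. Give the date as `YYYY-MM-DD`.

1506-10-24

JDN 2271421 is 3 November 1506 in the proleptic Gregorian calendar.
In the Julian calendar that day is 1506-10-24.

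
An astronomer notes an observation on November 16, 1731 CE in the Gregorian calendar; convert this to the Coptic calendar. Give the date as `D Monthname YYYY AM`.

Both dates share Julian Day Number 2353614; in the Coptic calendar that is 8 Hathor 1448 AM.

8 Hathor 1448 AM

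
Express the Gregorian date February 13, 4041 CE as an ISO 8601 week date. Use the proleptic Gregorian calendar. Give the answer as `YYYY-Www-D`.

The weekday is Wednesday (ISO weekday 3).
That Wednesday belongs to ISO week 7 of ISO year 4041.

4041-W07-3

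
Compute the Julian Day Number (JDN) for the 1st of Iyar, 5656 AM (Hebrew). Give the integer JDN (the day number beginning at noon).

Equivalently 14 April 1896 (Gregorian).
JDN 2299161 is 15 October 1582 CE (Gregorian); the target day is +114503 days from there, so JDN = 2413664.

2413664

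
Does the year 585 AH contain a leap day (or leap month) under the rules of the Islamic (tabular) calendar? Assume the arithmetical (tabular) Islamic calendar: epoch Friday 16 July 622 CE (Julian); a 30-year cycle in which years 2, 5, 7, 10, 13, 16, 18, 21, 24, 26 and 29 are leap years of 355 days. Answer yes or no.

no

Year 585 AH is year 15 of its 30-year cycle; leap positions are 2, 5, 7, 10, 13, 16, 18, 21, 24, 26, 29, so it is a common year (354 days).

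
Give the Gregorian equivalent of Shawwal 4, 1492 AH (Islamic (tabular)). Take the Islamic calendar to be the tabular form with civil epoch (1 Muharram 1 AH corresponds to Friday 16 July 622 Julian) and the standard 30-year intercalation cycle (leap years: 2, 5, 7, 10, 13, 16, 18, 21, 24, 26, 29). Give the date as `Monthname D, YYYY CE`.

Both dates share Julian Day Number 2477070; in the Gregorian calendar that is 19 November 2069 CE.

November 19, 2069 CE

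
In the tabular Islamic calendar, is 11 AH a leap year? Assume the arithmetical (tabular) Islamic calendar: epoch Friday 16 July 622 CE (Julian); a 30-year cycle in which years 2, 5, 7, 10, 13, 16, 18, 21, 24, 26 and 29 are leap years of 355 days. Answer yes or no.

Year 11 AH is year 11 of its 30-year cycle; leap positions are 2, 5, 7, 10, 13, 16, 18, 21, 24, 26, 29, so it is a common year (354 days).

no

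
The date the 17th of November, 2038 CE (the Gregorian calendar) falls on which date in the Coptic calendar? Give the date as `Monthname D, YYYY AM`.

Hathor 8, 1755 AM

Both dates share Julian Day Number 2465745; in the Coptic calendar that is 8 Hathor 1755 AM.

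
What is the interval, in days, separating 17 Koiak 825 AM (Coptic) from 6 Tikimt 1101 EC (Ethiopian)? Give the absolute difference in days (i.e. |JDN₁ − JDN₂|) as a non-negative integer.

JDN of the first date = 2126102.
JDN of the second date = 2126031.
|2126031 − 2126102| = 71.

71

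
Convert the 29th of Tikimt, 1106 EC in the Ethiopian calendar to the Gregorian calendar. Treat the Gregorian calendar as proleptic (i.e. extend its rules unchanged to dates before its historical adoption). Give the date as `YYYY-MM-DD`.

1113-11-02

Both dates share Julian Day Number 2127880; in the Gregorian calendar that is 2 November 1113 CE.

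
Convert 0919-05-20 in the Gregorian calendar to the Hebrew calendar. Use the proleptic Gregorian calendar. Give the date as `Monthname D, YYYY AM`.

Both dates share Julian Day Number 2056857; in the Hebrew calendar that is 12 Sivan 4679 AM.

Sivan 12, 4679 AM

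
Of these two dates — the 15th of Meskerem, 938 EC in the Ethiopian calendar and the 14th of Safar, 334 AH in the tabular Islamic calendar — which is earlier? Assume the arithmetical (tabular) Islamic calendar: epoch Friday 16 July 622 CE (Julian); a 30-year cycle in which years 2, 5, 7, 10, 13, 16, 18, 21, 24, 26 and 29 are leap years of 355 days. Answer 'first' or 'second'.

first

The two dates have Julian Day Numbers 2066474 and 2066487 respectively.
Since 2066474 < 2066487, the first date comes first.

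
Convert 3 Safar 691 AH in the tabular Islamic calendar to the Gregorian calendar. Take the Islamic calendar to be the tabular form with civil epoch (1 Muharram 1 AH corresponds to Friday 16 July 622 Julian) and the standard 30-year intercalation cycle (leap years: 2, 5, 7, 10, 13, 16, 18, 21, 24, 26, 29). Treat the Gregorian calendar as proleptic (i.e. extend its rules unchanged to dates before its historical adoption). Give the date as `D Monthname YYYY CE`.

1 February 1292 CE

Julian Day Number of the source date = 2192985.
Converting JDN 2192985 to the Gregorian calendar gives 1 February 1292 CE.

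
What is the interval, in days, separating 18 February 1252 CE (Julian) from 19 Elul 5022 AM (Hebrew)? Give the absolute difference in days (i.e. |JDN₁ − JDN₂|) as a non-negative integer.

JDN of the first date = 2178399.
JDN of the second date = 2182251.
|2182251 − 2178399| = 3852.

3852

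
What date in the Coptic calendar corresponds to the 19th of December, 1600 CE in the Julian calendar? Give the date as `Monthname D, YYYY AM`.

The source date corresponds to 29 December 1600 in the Gregorian calendar (JDN 2305811).
That day falls on 23 Koiak 1317 AM in the Coptic calendar.

Koiak 23, 1317 AM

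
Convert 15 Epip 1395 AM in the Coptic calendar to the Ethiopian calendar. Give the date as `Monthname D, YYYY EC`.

Julian Day Number of the source date = 2334502.
Converting JDN 2334502 to the Ethiopian calendar gives 15 Hamle 1671 EC.

Hamle 15, 1671 EC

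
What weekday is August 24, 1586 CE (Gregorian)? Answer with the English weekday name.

Sunday

2300570 ≡ 6 (mod 7); counting from Monday = 0 gives Sunday.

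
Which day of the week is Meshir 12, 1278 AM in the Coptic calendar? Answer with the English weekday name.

In the proleptic Gregorian calendar this is 16 February 1562 (JDN 2291615).
Since JDN mod 7 = 4 (0 = Monday), the day is Friday.

Friday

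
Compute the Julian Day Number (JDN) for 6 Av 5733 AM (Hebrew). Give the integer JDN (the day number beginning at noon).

2441899

In the Gregorian calendar the same day is 4 August 1973.
JDN 2451545 is 1 January 2000 CE (Gregorian); the target day is −9646 days from there, so JDN = 2441899.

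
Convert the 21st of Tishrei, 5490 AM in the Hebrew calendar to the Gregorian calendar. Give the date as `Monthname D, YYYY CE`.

October 14, 1729 CE

Julian Day Number of the source date = 2352851.
Converting JDN 2352851 to the Gregorian calendar gives 14 October 1729 CE.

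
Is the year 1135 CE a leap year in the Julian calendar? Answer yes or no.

1135 mod 4 = 3, so it is a common year in the Julian calendar.

no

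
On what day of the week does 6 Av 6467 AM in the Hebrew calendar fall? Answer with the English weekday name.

Saturday

This is JDN 2709978 (27 July 2707 Gregorian).
Since JDN mod 7 = 5 (0 = Monday), the day is Saturday.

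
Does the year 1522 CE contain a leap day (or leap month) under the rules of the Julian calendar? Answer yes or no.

no

1522 mod 4 = 2, so it is a common year in the Julian calendar.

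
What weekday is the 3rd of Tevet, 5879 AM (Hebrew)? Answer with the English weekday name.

In the Gregorian calendar this is 16 December 2118 (JDN 2494993).
JDN 2494993 mod 7 = 4, and JDN 0 was a Monday, so this is a Friday.

Friday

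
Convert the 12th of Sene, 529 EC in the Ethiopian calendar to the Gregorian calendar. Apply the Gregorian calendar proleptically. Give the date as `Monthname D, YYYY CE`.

June 8, 537 CE

Julian Day Number of the source date = 1917354.
Converting JDN 1917354 to the Gregorian calendar gives 8 June 537 CE.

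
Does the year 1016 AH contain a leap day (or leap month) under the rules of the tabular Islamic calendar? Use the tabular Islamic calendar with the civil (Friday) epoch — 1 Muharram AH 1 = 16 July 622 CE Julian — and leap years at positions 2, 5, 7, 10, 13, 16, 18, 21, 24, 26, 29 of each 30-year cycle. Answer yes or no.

yes

Year 1016 AH is year 26 of its 30-year cycle; leap positions are 2, 5, 7, 10, 13, 16, 18, 21, 24, 26, 29, so it is a leap year (355 days).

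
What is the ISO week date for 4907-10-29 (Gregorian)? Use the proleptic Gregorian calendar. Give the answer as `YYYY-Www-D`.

4907-W43-6

The weekday is Saturday (ISO weekday 6).
That Saturday belongs to ISO week 43 of ISO year 4907.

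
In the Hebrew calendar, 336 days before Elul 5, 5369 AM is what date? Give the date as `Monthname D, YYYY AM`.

Tishrei 23, 5369 AM

The starting date is JDN 2308982; 2308982 − 336 = 2308646.
JDN 2308646 corresponds to Tishrei 23, 5369 AM.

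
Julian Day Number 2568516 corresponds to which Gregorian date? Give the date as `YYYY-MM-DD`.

Counting from JDN 2299161 = 15 Oct 1582 gives an offset of 269355 days.

2320-04-04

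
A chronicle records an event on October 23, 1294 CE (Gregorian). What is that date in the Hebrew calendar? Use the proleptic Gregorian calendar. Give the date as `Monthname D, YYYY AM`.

Julian Day Number of the source date = 2193980.
Converting JDN 2193980 to the Hebrew calendar gives 24 Tishrei 5055 AM.

Tishrei 24, 5055 AM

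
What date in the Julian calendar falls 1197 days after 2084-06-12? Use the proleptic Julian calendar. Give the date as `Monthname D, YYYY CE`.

September 22, 2087 CE

The starting date is JDN 2482402; 2482402 + 1197 = 2483599.
JDN 2483599 corresponds to September 22, 2087 CE.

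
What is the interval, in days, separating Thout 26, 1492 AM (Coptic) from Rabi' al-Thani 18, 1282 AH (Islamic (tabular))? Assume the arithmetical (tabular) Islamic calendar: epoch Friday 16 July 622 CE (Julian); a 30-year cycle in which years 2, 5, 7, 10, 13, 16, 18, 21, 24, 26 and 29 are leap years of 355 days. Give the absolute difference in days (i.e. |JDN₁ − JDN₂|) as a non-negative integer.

First date → JDN 2369643; second date → JDN 2402490.
The interval is |2369643 − 2402490| = 32847 days.

32847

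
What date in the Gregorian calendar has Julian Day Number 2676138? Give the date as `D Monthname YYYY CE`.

JDN 2451545 is 1 Jan 2000; 2676138 is +224593 days from there.

1 December 2614 CE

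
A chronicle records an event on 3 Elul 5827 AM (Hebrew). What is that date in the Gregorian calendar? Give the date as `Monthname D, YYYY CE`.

Julian Day Number of the source date = 2476242.
Converting JDN 2476242 to the Gregorian calendar gives 14 August 2067 CE.

August 14, 2067 CE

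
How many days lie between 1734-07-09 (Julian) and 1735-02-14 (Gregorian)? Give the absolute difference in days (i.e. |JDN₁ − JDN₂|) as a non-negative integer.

209

JDN of the first date = 2354591.
JDN of the second date = 2354800.
|2354800 − 2354591| = 209.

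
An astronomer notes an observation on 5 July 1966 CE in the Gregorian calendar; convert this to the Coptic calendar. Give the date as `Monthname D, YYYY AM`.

Both dates share Julian Day Number 2439312; in the Coptic calendar that is 28 Paoni 1682 AM.

Paoni 28, 1682 AM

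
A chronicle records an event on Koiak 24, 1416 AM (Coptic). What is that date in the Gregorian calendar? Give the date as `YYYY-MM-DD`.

1699-12-31

Both dates share Julian Day Number 2341972; in the Gregorian calendar that is 31 December 1699 CE.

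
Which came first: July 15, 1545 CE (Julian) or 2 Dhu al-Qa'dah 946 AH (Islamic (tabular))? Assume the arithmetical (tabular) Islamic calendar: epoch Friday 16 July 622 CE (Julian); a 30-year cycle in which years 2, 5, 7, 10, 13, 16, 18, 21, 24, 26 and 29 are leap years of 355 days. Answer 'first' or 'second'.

Converting both to JDN: 2285565 vs 2283612; the smaller is the second.

second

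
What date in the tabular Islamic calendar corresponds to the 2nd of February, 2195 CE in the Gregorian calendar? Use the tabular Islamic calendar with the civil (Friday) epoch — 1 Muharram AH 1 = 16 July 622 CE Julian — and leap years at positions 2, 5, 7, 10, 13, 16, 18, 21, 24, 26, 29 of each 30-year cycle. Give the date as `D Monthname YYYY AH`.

Julian Day Number of the source date = 2522800.
Converting JDN 2522800 to the tabular Islamic calendar gives 21 Shawwal 1621 AH.

21 Shawwal 1621 AH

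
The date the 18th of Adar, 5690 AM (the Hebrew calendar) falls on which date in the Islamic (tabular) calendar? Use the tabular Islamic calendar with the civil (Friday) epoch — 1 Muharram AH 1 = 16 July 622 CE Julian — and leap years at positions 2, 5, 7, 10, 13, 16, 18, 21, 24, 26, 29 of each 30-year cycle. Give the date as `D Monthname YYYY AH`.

17 Shawwal 1348 AH

Both dates share Julian Day Number 2426054; in the tabular Islamic calendar that is 17 Shawwal 1348 AH.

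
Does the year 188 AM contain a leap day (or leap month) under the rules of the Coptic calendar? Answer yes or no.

188 mod 4 = 0; in the Coptic calendar a year is leap when year mod 4 = 3, so it is a common year.

no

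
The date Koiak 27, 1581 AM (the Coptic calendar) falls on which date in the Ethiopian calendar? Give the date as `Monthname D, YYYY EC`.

Tahsas 27, 1857 EC

Julian Day Number of the source date = 2402241.
Converting JDN 2402241 to the Ethiopian calendar gives 27 Tahsas 1857 EC.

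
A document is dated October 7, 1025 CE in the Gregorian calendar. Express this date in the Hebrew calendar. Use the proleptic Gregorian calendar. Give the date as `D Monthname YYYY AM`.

Both dates share Julian Day Number 2095713; in the Hebrew calendar that is 5 Cheshvan 4786 AM.

5 Cheshvan 4786 AM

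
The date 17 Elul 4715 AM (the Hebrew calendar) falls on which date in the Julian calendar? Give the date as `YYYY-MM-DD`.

Julian Day Number of the source date = 2070121.
Converting JDN 2070121 to the Julian calendar gives 7 September 955 CE.

0955-09-07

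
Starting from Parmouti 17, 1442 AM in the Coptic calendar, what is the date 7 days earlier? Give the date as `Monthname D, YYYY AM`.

Parmouti 10, 1442 AM

JDN of Parmouti 17, 1442 AM = 2351581.
2351581 − 7 = 2351574.
JDN 2351574 in the Coptic calendar is Parmouti 10, 1442 AM.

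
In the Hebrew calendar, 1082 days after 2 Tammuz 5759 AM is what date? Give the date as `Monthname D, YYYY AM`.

Sivan 22, 5762 AM

JDN of 2 Tammuz 5759 AM = 2451346.
2451346 + 1082 = 2452428.
JDN 2452428 in the Hebrew calendar is Sivan 22, 5762 AM.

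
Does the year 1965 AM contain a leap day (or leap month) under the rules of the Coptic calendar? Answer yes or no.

1965 mod 4 = 1; in the Coptic calendar a year is leap when year mod 4 = 3, so it is a common year.

no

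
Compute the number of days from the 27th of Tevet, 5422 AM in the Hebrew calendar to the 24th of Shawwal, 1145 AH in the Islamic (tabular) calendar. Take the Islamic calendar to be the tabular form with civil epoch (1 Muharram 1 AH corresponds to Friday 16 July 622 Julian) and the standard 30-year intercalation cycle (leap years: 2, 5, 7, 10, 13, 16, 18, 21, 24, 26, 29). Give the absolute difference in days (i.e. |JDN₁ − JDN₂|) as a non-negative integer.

JDN of the first date = 2328111.
JDN of the second date = 2354124.
|2354124 − 2328111| = 26013.

26013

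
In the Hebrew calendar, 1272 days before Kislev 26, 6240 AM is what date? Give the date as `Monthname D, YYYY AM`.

JDN of Kislev 26, 6240 AM = 2626841.
2626841 − 1272 = 2625569.
JDN 2625569 in the Hebrew calendar is Sivan 25, 6236 AM.

Sivan 25, 6236 AM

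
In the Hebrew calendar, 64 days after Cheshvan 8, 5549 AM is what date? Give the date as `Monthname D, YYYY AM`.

Tevet 13, 5549 AM

Counting 64 days forward from JDN 2374426 reaches JDN 2374490, which is Tevet 13, 5549 AM.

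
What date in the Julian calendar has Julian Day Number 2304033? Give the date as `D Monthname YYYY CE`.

6 February 1596 CE

JDN 2304033 is 16 February 1596 in the Gregorian calendar.
In the Julian calendar that day is 6 February 1596 CE.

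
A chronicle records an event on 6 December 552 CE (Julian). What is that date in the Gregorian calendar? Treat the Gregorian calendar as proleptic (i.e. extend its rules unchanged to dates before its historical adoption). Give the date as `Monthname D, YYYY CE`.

December 8, 552 CE

The Julian–Gregorian offset here is 2 days (Julian trailing).
6 December 552 Julian + 2 days → 8 December 552 Gregorian.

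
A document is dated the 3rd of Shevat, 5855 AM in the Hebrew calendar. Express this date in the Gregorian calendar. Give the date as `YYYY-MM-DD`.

Julian Day Number of the source date = 2486251.
Converting JDN 2486251 to the Gregorian calendar gives 8 January 2095 CE.

2095-01-08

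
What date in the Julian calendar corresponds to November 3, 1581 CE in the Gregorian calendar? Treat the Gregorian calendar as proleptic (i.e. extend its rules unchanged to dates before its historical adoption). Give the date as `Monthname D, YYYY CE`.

October 24, 1581 CE

For dates in this range the Gregorian date is 10 days ahead of the Julian.
3 November 1581 Gregorian − 10 days → 24 October 1581 Julian.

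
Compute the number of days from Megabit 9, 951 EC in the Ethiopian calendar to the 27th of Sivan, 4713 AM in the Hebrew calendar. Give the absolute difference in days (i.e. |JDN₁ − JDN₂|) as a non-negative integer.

First date → JDN 2071396; second date → JDN 2069304.
The interval is |2071396 − 2069304| = 2092 days.

2092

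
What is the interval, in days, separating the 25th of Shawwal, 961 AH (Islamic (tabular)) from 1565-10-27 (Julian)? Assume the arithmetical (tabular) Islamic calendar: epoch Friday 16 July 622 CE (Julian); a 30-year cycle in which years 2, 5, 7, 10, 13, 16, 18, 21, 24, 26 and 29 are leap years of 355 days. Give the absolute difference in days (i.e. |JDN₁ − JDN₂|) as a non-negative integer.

4052

First date → JDN 2288922; second date → JDN 2292974.
The interval is |2288922 − 2292974| = 4052 days.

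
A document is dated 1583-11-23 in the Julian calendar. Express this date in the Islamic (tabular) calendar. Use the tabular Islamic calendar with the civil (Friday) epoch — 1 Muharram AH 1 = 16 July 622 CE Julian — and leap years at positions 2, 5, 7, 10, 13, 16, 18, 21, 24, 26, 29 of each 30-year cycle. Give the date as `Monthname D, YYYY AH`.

Dhu al-Qa'dah 18, 991 AH

Julian Day Number of the source date = 2299575.
Converting JDN 2299575 to the tabular Islamic calendar gives 18 Dhu al-Qa'dah 991 AH.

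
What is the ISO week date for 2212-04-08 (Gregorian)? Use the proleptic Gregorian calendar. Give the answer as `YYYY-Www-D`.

The weekday is Wednesday (ISO weekday 3).
That Wednesday belongs to ISO week 15 of ISO year 2212.

2212-W15-3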